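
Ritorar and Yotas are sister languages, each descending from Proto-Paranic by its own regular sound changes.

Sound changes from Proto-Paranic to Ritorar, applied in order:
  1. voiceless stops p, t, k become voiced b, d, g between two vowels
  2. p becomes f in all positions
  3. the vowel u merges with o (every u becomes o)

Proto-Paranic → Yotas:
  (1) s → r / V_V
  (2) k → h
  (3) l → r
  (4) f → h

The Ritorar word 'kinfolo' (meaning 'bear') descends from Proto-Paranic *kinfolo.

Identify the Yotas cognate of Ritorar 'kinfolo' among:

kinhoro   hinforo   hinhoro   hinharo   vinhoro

hinhoro

Yotas: *kinfolo > hinfolo > hinforo > hinhoro  (by unconditioned shift, unconditioned shift, unconditioned shift)
Among the options, 'hinhoro' alone shows every Yotas change applied in order.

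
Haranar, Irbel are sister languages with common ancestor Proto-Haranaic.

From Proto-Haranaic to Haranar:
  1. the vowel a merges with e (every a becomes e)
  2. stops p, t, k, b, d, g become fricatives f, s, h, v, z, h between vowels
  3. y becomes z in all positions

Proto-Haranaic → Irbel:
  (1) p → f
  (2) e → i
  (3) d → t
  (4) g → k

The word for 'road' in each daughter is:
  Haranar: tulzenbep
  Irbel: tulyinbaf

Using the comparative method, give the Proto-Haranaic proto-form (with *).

*tulyenbap

Position 9: Haranar has p, Irbel has f. Haranar preserves p here (none of its changes turn any other segment into p), so the proto-segment is *p.
Position 4: Haranar has z, Irbel has y. Irbel preserves y here (none of its changes turn any other segment into y), so the proto-segment is *y.
Position 8: Haranar has e, Irbel has a. Irbel preserves a here (none of its changes turn any other segment into a), so the proto-segment is *a.
This points to *tulyenbap. Verify forward in each daughter:
Haranar: *tulyenbap > tulyenbep > tulzenbep  (by vowel merger, unconditioned shift)
Irbel: *tulyenbap
  tulyenbap → tulyenbaf   [unconditioned shift]
  tulyenbaf → tulyinbaf   [vowel merger]
  tulyinbaf (rule 3 does not apply)
  tulyinbaf (rule 4 does not apply)
  giving Irbel tulyinbaf.
*tulyenbap is the unique common source.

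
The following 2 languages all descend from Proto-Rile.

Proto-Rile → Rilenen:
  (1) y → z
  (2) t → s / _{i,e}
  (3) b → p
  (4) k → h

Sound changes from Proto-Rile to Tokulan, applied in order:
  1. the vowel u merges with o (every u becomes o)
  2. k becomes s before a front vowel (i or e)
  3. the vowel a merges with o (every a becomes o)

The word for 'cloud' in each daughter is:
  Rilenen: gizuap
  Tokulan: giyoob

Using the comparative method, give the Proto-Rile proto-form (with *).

*giyuab

Position 6: Rilenen has p, Tokulan has b. Tokulan preserves b here (none of its changes turn any other segment into b), so the proto-segment is *b.
Position 4: Rilenen has u, Tokulan has o. Rilenen preserves u here (none of its changes turn any other segment into u), so the proto-segment is *u.
This points to *giyuab. Verify forward in each daughter:
Rilenen: *giyuab > gizuab > gizuap  (by unconditioned shift, unconditioned shift)
Tokulan: start from *giyuab.
  rule 1 (vowel merger): giyuab → giyoab
  rule 2: no change — giyoab
  rule 3 (vowel merger): giyoab → giyoob
  ⇒ Tokulan giyoob
*giyuab is the unique common source.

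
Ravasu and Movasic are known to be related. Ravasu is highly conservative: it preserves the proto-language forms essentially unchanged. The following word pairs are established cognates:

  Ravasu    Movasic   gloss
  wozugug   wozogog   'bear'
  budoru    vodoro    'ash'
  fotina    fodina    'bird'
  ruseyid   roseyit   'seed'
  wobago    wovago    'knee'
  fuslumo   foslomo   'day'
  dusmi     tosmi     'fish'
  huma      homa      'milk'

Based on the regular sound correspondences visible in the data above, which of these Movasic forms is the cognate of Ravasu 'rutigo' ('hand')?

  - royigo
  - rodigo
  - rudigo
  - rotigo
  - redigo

wozugug ~ wozogog, budoru ~ vodoro — Ravasu u corresponds to Movasic o after a consonant, before a consonant other than r, m, n, p, b, f, v.
fotina ~ fodina — Ravasu t corresponds to Movasic d between vowels (before a front vowel).
Applying these to Ravasu 'rutigo':
  rutigo → rotigo   (u→o after a consonant, before a consonant other than r, m, n, p, b, f, v)
  rotigo → rodigo   (t→d between vowels (before a front vowel))
So the Movasic cognate is 'rodigo'.

rodigo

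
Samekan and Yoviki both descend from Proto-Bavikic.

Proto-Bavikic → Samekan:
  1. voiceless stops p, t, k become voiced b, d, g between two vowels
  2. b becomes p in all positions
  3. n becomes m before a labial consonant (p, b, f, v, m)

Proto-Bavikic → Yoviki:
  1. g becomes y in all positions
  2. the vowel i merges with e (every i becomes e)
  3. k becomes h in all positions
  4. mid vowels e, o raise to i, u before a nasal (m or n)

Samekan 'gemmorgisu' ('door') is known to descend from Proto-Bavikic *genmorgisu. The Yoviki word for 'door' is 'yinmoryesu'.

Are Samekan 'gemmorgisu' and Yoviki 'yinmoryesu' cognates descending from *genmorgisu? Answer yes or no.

yes

Derive the expected Yoviki reflex of *genmorgisu:
Yoviki: start from *genmorgisu.
  rule 1 (unconditioned shift): genmorgisu → yenmoryisu
  rule 2 (vowel merger): yenmoryisu → yenmoryesu
  rule 3: no change — yenmoryesu
  rule 4 (pre-nasal raising): yenmoryesu → yinmoryesu
  ⇒ Yoviki yinmoryesu
Yoviki 'yinmoryesu' matches the regular reflex exactly, so the pair is cognate.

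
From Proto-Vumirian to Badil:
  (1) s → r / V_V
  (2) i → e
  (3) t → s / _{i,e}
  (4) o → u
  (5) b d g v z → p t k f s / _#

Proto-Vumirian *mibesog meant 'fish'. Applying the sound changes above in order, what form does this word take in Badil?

Badil: *mibesog
  mibesog → miberog   [rhotacism]
  miberog → meberog   [vowel merger]
  meberog (rule 3 does not apply)
  meberog → meberug   [vowel merger]
  meberug → meberuk   [final devoicing]
  giving Badil meberuk.

meberuk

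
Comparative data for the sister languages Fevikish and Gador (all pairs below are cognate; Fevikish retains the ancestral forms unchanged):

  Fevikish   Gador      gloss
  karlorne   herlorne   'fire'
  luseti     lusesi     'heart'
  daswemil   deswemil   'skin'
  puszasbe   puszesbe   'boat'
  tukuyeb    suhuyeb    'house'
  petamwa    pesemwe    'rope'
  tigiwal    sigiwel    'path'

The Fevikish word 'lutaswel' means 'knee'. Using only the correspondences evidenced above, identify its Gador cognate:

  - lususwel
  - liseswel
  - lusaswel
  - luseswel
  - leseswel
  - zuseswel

petamwa ~ pesemwe — Fevikish t corresponds to Gador s between vowels (before a back vowel).
daswemil ~ deswemil, puszasbe ~ puszesbe — Fevikish a corresponds to Gador e after a consonant, before a consonant other than r, m, n, p, b, f, v.
Applying these to Fevikish 'lutaswel':
  lutaswel → lusaswel   (t→s between vowels (before a back vowel))
  lusaswel → luseswel   (a→e after a consonant, before a consonant other than r, m, n, p, b, f, v)
So the Gador cognate is 'luseswel'.

luseswel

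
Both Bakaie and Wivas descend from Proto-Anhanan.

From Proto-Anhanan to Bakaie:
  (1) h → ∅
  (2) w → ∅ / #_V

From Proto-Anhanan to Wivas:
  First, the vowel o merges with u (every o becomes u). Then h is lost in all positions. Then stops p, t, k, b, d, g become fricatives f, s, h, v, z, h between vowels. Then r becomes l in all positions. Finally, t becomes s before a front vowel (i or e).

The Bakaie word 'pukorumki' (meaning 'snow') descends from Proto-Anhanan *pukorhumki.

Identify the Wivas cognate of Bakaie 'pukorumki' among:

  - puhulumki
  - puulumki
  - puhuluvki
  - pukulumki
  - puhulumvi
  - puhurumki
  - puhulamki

puhulumki

Wivas: start from *pukorhumki.
  rule 1 (vowel merger): pukorhumki → pukurhumki
  rule 2 (h-loss): pukurhumki → pukurumki
  rule 3 (intervocalic lenition): pukurumki → puhurumki
  rule 4 (unconditioned shift): puhurumki → puhulumki
  rule 5: no change — puhulumki
  ⇒ Wivas puhulumki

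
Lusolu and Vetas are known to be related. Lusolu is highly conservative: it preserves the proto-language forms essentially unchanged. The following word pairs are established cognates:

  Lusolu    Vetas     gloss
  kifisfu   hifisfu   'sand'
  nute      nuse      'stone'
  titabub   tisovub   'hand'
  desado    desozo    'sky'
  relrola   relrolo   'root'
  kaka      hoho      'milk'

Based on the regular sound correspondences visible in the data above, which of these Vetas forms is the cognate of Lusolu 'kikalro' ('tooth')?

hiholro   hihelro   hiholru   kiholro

hiholro

kifisfu ~ hifisfu — Lusolu k corresponds to Vetas h word-initially before a front vowel.
kaka ~ hoho — Lusolu k corresponds to Vetas h between vowels (before a back vowel).
desado ~ desozo, kaka ~ hoho — Lusolu a corresponds to Vetas o after a consonant, before a consonant other than r, m, n, p, b, f, v.
Applying these to Lusolu 'kikalro':
  kikalro → hikalro   (k→h word-initially before a front vowel)
  hikalro → hihalro   (k→h between vowels (before a back vowel))
  hihalro → hiholro   (a→o after a consonant, before a consonant other than r, m, n, p, b, f, v)
So the Vetas cognate is 'hiholro'.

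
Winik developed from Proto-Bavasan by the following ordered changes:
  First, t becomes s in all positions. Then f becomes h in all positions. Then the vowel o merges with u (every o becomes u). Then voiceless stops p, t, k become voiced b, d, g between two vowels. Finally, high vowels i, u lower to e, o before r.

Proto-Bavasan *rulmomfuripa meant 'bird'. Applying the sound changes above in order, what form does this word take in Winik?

Winik: *rulmomfuripa
  rulmomfuripa (rule 1 does not apply)
  rulmomfuripa → rulmomhuripa   [unconditioned shift]
  rulmomhuripa → rulmumhuripa   [vowel merger]
  rulmumhuripa → rulmumhuriba   [intervocalic voicing]
  rulmumhuriba → rulmumhoriba   [pre-rhotic lowering]
  giving Winik rulmumhoriba.

rulmumhoriba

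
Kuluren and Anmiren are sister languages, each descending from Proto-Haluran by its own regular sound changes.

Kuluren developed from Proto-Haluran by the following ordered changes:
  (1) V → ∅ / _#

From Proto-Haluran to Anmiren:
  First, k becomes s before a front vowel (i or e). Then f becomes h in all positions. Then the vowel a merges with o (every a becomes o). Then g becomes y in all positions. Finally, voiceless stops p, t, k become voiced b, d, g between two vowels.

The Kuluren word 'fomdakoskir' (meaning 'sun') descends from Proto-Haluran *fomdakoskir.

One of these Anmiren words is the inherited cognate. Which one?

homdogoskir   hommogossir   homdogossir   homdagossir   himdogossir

homdogossir

Anmiren: *fomdakoskir
  fomdakoskir → fomdakossir   [palatalisation]
  fomdakossir → homdakossir   [unconditioned shift]
  homdakossir → homdokossir   [vowel merger]
  homdokossir (rule 4 does not apply)
  homdokossir → homdogossir   [intervocalic voicing]
  giving Anmiren homdogossir.
Only 'homdogossir' matches the regular Anmiren development of *fomdakoskir.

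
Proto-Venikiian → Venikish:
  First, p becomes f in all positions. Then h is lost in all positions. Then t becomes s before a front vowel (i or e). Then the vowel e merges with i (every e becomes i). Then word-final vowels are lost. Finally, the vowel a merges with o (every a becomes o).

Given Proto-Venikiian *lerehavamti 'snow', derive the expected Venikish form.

liriovoms

Venikish: *lerehavamti
  lerehavamti (rule 1 does not apply)
  lerehavamti → lereavamti   [h-loss]
  lereavamti → lereavamsi   [palatalisation]
  lereavamsi → liriavamsi   [vowel merger]
  liriavamsi → liriavams   [apocope]
  liriavams → liriovoms   [vowel merger]
  giving Venikish liriovoms.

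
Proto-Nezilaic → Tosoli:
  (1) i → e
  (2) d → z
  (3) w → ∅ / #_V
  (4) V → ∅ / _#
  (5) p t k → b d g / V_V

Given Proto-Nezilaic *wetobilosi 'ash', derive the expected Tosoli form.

Tosoli: *wetobilosi > wetobelose > etobelose > etobelos > edobelos  (by vowel merger, glide loss, apocope, intervocalic voicing)

edobelos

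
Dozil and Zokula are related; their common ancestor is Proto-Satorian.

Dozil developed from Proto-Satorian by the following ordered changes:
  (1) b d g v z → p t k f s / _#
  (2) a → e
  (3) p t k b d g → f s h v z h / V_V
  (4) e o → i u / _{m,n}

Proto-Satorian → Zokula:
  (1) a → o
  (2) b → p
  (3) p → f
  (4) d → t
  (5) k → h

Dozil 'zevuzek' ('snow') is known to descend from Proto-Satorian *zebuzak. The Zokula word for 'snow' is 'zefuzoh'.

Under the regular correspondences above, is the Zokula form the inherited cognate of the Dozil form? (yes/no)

yes

Derive the expected Zokula reflex of *zebuzak:
Zokula: *zebuzak
  zebuzak → zebuzok   [vowel merger]
  zebuzok → zepuzok   [unconditioned shift]
  zepuzok → zefuzok   [unconditioned shift]
  zefuzok (rule 4 does not apply)
  zefuzok → zefuzoh   [unconditioned shift]
  giving Zokula zefuzoh.
Zokula 'zefuzoh' matches the regular reflex exactly, so the pair is cognate.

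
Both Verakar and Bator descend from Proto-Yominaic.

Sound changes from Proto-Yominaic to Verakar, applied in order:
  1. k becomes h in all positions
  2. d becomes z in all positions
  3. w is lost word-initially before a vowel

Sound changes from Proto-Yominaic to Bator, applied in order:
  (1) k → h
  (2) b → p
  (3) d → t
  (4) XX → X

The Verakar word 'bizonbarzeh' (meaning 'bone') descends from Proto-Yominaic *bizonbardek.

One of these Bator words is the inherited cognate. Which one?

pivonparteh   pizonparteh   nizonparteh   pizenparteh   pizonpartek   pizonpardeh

Bator: *bizonbardek
  bizonbardek → bizonbardeh   [unconditioned shift]
  bizonbardeh → pizonpardeh   [unconditioned shift]
  pizonpardeh → pizonparteh   [unconditioned shift]
  pizonparteh (rule 4 does not apply)
  giving Bator pizonparteh.
Only 'pizonparteh' matches the regular Bator development of *bizonbardek.

pizonparteh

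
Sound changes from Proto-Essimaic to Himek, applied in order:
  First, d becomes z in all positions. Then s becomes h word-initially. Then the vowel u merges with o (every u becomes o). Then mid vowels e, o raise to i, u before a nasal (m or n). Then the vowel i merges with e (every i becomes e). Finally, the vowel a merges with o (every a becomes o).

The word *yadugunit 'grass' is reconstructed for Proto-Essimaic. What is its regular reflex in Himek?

yozogunet

Himek: start from *yadugunit.
  rule 1 (unconditioned shift): yadugunit → yazugunit
  rule 2: no change — yazugunit
  rule 3 (vowel merger): yazugunit → yazogonit
  rule 4 (pre-nasal raising): yazogonit → yazogunit
  rule 5 (vowel merger): yazogunit → yazogunet
  rule 6 (vowel merger): yazogunet → yozogunet
  ⇒ Himek yozogunet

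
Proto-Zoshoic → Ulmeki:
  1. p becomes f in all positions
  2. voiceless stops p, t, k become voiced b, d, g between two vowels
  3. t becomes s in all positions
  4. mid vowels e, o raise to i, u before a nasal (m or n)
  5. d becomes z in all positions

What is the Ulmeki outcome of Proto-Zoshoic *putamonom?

Ulmeki: start from *putamonom.
  rule 1 (unconditioned shift): putamonom → futamonom
  rule 2 (intervocalic voicing): futamonom → fudamonom
  rule 3: no change — fudamonom
  rule 4 (pre-nasal raising): fudamonom → fudamunum
  rule 5 (unconditioned shift): fudamunum → fuzamunum
  ⇒ Ulmeki fuzamunum

fuzamunum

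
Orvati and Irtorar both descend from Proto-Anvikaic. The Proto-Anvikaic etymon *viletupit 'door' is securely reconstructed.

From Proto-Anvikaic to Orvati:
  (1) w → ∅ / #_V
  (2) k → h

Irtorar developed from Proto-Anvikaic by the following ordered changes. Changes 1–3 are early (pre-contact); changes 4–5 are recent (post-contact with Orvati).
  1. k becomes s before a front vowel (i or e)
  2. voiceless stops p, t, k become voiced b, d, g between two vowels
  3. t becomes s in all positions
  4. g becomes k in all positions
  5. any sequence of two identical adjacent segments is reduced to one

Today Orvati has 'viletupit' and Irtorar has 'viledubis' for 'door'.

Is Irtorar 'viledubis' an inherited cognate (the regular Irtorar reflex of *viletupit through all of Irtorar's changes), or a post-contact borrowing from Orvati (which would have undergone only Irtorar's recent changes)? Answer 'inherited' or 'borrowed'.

If inherited, *viletupit would pass through all of Irtorar's changes:
Irtorar: *viletupit
  viletupit (rule 1 does not apply)
  viletupit → viledubit   [intervocalic voicing]
  viledubit → viledubis   [unconditioned shift]
  viledubis (rule 4 does not apply)
  viledubis (rule 5 does not apply)
  giving Irtorar viledubis.
If borrowed from Orvati 'viletupit' after the early changes, it would undergo only the recent ones:
  rule 4 (unconditioned shift): no change (viletupit)
  rule 5 (degemination): no change (viletupit)
  ⇒ as a loan: viletupit
Irtorar 'viledubis' matches the inherited outcome exactly, so it is an inherited cognate, not a loan.

inherited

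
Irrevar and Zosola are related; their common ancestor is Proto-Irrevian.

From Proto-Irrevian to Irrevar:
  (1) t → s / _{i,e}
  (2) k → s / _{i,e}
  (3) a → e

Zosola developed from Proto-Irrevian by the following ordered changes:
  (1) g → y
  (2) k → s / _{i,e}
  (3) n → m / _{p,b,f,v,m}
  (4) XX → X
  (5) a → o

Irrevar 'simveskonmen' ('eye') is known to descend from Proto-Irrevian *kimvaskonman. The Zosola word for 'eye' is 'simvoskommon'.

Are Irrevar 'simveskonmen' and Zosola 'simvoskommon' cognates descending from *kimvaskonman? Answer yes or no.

no

Derive the expected Zosola reflex of *kimvaskonman:
Zosola: *kimvaskonman
  kimvaskonman (rule 1 does not apply)
  kimvaskonman → simvaskonman   [palatalisation]
  simvaskonman → simvaskomman   [nasal place assimilation]
  simvaskomman → simvaskoman   [degemination]
  simvaskoman → simvoskomon   [vowel merger]
  giving Zosola simvoskomon.
The regular Zosola reflex would be 'simvoskomon', but the attested form is 'simvoskommon'. The correspondence is irregular, so they are not cognates (the Zosola form has a different source).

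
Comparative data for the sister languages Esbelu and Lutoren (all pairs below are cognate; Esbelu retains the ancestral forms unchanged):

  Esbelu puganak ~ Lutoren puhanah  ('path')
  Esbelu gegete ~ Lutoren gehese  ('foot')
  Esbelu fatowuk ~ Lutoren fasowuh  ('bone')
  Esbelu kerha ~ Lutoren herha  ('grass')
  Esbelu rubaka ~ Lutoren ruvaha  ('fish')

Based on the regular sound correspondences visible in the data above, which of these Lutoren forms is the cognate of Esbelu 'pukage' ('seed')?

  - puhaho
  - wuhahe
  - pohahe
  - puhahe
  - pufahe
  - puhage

rubaka ~ ruvaha — Esbelu k corresponds to Lutoren h between vowels (before a back vowel).
gegete ~ gehese — Esbelu g corresponds to Lutoren h between vowels (before a front vowel).
Applying these to Esbelu 'pukage':
  pukage → puhage   (k→h between vowels (before a back vowel))
  puhage → puhahe   (g→h between vowels (before a front vowel))
So the Lutoren cognate is 'puhahe'.

puhahe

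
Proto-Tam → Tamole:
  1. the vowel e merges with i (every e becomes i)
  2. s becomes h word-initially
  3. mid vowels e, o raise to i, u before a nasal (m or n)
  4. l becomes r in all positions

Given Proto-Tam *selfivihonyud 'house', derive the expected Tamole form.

hirfivihunyud

Tamole: *selfivihonyud > silfivihonyud > hilfivihonyud > hilfivihunyud > hirfivihunyud  (by vowel merger, debuccalisation, pre-nasal raising, unconditioned shift)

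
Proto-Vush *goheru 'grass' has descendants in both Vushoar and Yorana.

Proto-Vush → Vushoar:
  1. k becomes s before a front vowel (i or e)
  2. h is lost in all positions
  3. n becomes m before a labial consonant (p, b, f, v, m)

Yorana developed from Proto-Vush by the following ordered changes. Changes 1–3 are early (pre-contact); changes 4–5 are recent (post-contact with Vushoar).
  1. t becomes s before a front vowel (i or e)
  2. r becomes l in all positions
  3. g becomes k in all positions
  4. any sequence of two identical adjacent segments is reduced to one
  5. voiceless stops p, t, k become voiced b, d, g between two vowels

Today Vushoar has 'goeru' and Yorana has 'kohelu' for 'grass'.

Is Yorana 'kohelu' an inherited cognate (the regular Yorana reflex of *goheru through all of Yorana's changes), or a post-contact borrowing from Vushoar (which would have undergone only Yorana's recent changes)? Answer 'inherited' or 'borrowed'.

inherited

If inherited, *goheru would pass through all of Yorana's changes:
Yorana: start from *goheru.
  rule 1: no change — goheru
  rule 2 (unconditioned shift): goheru → gohelu
  rule 3 (unconditioned shift): gohelu → kohelu
  rule 4: no change — kohelu
  rule 5: no change — kohelu
  ⇒ Yorana kohelu
If borrowed from Vushoar 'goeru' after the early changes, it would undergo only the recent ones:
  rule 4 (degemination): no change (goeru)
  rule 5 (intervocalic voicing): no change (goeru)
  ⇒ as a loan: goeru
Yorana 'kohelu' matches the inherited outcome exactly, so it is an inherited cognate, not a loan.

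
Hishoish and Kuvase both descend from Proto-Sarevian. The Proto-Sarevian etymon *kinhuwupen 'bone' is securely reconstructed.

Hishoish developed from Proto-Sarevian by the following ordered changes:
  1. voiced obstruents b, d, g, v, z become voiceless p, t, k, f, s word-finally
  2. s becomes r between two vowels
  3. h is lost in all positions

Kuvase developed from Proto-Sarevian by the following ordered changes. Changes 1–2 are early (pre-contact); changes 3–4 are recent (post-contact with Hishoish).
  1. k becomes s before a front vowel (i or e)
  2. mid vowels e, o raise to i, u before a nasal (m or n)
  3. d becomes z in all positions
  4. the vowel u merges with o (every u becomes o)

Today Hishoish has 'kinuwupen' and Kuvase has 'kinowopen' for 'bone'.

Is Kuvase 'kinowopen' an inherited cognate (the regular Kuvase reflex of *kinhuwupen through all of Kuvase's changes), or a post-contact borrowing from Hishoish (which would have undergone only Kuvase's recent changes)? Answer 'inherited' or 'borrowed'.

borrowed

If inherited, *kinhuwupen would pass through all of Kuvase's changes:
Kuvase: start from *kinhuwupen.
  rule 1 (palatalisation): kinhuwupen → sinhuwupen
  rule 2 (pre-nasal raising): sinhuwupen → sinhuwupin
  rule 3: no change — sinhuwupin
  rule 4 (vowel merger): sinhuwupin → sinhowopin
  ⇒ Kuvase sinhowopin
If borrowed from Hishoish 'kinuwupen' after the early changes, it would undergo only the recent ones:
  rule 3 (unconditioned shift): no change (kinuwupen)
  rule 4 (vowel merger): kinuwupen → kinowopen
  ⇒ as a loan: kinowopen
Kuvase 'kinowopen' matches the loan outcome 'kinowopen', not the inherited 'sinhowopin' — it skipped the early Kuvase changes, so it was borrowed from Hishoish.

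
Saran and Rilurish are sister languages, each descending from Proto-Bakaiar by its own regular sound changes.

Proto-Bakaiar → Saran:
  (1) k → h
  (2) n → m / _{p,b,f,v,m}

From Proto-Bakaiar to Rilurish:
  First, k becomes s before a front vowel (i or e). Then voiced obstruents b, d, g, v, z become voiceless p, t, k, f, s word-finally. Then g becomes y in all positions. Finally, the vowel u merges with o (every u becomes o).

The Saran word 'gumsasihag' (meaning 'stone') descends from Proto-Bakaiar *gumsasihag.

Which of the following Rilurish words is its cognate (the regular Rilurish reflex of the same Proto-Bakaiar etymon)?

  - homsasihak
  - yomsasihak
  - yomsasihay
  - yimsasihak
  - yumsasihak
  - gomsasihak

Rilurish: *gumsasihag > gumsasihak > yumsasihak > yomsasihak  (by final devoicing, unconditioned shift, vowel merger)
Among the options, 'yomsasihak' alone shows every Rilurish change applied in order.

yomsasihak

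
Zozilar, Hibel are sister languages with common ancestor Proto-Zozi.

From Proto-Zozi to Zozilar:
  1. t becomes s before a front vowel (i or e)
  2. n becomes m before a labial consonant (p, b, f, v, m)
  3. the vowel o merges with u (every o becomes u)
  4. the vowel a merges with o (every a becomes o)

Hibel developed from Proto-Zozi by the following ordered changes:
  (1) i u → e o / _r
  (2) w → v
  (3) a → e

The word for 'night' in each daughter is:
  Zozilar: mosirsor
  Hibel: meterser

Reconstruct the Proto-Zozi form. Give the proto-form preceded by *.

*matirsar

Position 2: Zozilar has o, Hibel has e. In Zozilar, o can only continue *a, so the proto-segment is *a.
Position 7: Zozilar has o, Hibel has e. In Zozilar, o can only continue *a, so the proto-segment is *a.
Position 3: Zozilar has s, Hibel has t. Hibel preserves t here (none of its changes turn any other segment into t), so the proto-segment is *t.
Continuing position by position gives *matirsar; check it forward:
Zozilar: start from *matirsar.
  rule 1 (palatalisation): matirsar → masirsar
  rule 2: no change — masirsar
  rule 3: no change — masirsar
  rule 4 (vowel merger): masirsar → mosirsor
  ⇒ Zozilar mosirsor
Hibel: *matirsar
  matirsar → matersar   [pre-rhotic lowering]
  matersar (rule 2 does not apply)
  matersar → meterser   [vowel merger]
  giving Hibel meterser.
No other proto-form is consistent with every reflex, so the reconstruction is *matirsar.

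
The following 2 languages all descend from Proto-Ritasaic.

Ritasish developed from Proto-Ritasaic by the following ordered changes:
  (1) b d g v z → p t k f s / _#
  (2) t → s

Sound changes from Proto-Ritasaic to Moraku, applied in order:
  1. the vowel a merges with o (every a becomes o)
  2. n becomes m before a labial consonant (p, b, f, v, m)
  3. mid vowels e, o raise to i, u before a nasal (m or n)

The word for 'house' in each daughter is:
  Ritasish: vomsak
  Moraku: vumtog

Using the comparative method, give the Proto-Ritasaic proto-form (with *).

*vomtag

Position 6: Ritasish has k, Moraku has g. Moraku preserves g here (none of its changes turn any other segment into g), so the proto-segment is *g.
Position 5: Ritasish has a, Moraku has o. Ritasish preserves a here (none of its changes turn any other segment into a), so the proto-segment is *a.
Continuing position by position gives *vomtag; check it forward:
Ritasish: start from *vomtag.
  rule 1 (final devoicing): vomtag → vomtak
  rule 2 (unconditioned shift): vomtak → vomsak
  ⇒ Ritasish vomsak
Moraku: *vomtag > vomtog > vumtog  (by vowel merger, pre-nasal raising)
*vomtag is the unique common source.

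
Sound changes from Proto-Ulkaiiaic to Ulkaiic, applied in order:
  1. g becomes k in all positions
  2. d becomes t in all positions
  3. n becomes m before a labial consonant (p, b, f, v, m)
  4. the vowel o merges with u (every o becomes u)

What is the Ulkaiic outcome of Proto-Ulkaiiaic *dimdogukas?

timtukukas

Ulkaiic: start from *dimdogukas.
  rule 1 (unconditioned shift): dimdogukas → dimdokukas
  rule 2 (unconditioned shift): dimdokukas → timtokukas
  rule 3: no change — timtokukas
  rule 4 (vowel merger): timtokukas → timtukukas
  ⇒ Ulkaiic timtukukas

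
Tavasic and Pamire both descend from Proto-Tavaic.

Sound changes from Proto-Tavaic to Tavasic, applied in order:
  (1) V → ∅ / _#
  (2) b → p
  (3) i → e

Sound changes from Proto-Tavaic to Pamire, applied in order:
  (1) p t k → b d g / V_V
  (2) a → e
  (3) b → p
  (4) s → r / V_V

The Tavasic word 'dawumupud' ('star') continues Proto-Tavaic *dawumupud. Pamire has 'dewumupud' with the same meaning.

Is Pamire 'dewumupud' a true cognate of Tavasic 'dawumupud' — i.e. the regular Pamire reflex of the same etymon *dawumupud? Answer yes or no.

Derive the expected Pamire reflex of *dawumupud:
Pamire: start from *dawumupud.
  rule 1 (intervocalic voicing): dawumupud → dawumubud
  rule 2 (vowel merger): dawumubud → dewumubud
  rule 3 (unconditioned shift): dewumubud → dewumupud
  rule 4: no change — dewumupud
  ⇒ Pamire dewumupud
Pamire 'dewumupud' matches the regular reflex exactly, so the pair is cognate.

yes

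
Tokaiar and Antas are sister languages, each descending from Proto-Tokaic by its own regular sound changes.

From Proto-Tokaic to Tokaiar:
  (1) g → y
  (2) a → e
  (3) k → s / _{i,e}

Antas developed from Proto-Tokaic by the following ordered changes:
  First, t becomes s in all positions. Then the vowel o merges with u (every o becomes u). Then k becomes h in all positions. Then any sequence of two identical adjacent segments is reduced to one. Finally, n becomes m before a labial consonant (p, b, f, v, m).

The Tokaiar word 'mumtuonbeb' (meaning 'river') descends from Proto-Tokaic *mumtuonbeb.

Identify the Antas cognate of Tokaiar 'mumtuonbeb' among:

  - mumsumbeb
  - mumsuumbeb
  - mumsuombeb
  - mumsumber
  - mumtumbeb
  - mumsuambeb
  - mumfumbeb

Antas: *mumtuonbeb
  mumtuonbeb → mumsuonbeb   [unconditioned shift]
  mumsuonbeb → mumsuunbeb   [vowel merger]
  mumsuunbeb (rule 3 does not apply)
  mumsuunbeb → mumsunbeb   [degemination]
  mumsunbeb → mumsumbeb   [nasal place assimilation]
  giving Antas mumsumbeb.
Only 'mumsumbeb' matches the regular Antas development of *mumtuonbeb.

mumsumbeb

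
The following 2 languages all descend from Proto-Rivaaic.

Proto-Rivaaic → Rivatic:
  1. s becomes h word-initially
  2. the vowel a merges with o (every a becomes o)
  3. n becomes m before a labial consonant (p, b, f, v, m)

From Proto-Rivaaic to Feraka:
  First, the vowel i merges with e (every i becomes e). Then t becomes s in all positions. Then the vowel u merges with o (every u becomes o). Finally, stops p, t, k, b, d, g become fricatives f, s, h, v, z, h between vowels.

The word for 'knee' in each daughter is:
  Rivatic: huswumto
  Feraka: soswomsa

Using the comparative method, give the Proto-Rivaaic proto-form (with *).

Position 5: Rivatic has u, Feraka has o. Rivatic preserves u here (none of its changes turn any other segment into u), so the proto-segment is *u.
Position 7: Rivatic has t, Feraka has s. Rivatic preserves t here (none of its changes turn any other segment into t), so the proto-segment is *t.
This points to *suswumta. Verify forward in each daughter:
Rivatic: *suswumta > huswumta > huswumto  (by debuccalisation, vowel merger)
Feraka: *suswumta
  suswumta (rule 1 does not apply)
  suswumta → suswumsa   [unconditioned shift]
  suswumsa → soswomsa   [vowel merger]
  soswomsa (rule 4 does not apply)
  giving Feraka soswomsa.
*suswumta is the unique common source.

*suswumta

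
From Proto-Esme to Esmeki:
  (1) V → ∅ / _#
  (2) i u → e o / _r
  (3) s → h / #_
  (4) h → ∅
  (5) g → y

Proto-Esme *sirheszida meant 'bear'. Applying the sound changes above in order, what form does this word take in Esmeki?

ereszid

Esmeki: start from *sirheszida.
  rule 1 (apocope): sirheszida → sirheszid
  rule 2 (pre-rhotic lowering): sirheszid → serheszid
  rule 3 (debuccalisation): serheszid → herheszid
  rule 4 (h-loss): herheszid → ereszid
  rule 5: no change — ereszid
  ⇒ Esmeki ereszid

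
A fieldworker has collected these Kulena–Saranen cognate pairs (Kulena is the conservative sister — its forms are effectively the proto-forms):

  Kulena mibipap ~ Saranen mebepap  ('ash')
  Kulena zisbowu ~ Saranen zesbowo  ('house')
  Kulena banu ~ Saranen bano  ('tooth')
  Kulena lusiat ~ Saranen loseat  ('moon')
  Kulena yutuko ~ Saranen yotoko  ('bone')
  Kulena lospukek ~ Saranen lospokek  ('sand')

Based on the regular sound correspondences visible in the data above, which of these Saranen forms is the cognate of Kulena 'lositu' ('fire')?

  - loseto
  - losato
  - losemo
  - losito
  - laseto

zisbowu ~ zesbowo — Kulena i corresponds to Saranen e after a consonant, before a consonant other than r, m, n, p, b, f, v.
zisbowu ~ zesbowo, banu ~ bano — Kulena u corresponds to Saranen o word-finally.
Applying these to Kulena 'lositu':
  lositu → losetu   (i→e after a consonant, before a consonant other than r, m, n, p, b, f, v)
  losetu → loseto   (u→o word-finally)
So the Saranen cognate is 'loseto'.

loseto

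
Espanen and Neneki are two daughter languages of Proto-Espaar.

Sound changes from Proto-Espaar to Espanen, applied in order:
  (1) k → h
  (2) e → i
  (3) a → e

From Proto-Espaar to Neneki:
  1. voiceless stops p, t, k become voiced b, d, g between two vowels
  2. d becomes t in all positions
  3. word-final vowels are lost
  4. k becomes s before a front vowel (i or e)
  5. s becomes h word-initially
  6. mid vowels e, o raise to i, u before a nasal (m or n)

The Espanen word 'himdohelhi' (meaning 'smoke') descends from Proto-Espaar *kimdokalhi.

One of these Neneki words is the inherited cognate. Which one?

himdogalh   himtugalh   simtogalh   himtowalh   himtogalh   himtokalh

himtogalh

Neneki: *kimdokalhi
  kimdokalhi → kimdogalhi   [intervocalic voicing]
  kimdogalhi → kimtogalhi   [unconditioned shift]
  kimtogalhi → kimtogalh   [apocope]
  kimtogalh → simtogalh   [palatalisation]
  simtogalh → himtogalh   [debuccalisation]
  himtogalh (rule 6 does not apply)
  giving Neneki himtogalh.
Only 'himtogalh' matches the regular Neneki development of *kimdokalhi.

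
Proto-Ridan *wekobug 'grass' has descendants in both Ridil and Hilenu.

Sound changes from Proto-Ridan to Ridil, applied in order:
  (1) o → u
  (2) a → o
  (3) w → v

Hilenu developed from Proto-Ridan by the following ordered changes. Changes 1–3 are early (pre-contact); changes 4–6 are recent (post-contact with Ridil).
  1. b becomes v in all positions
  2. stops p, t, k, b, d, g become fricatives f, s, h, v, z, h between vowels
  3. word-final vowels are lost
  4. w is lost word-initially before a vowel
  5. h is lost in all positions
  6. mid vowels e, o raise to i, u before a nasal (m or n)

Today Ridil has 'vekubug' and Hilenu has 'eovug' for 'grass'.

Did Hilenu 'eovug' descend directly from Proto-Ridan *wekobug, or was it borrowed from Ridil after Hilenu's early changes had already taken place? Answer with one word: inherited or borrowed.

If inherited, *wekobug would pass through all of Hilenu's changes:
Hilenu: start from *wekobug.
  rule 1 (unconditioned shift): wekobug → wekovug
  rule 2 (intervocalic lenition): wekovug → wehovug
  rule 3: no change — wehovug
  rule 4 (glide loss): wehovug → ehovug
  rule 5 (h-loss): ehovug → eovug
  rule 6: no change — eovug
  ⇒ Hilenu eovug
If borrowed from Ridil 'vekubug' after the early changes, it would undergo only the recent ones:
  rule 4 (glide loss): no change (vekubug)
  rule 5 (h-loss): no change (vekubug)
  rule 6 (pre-nasal raising): no change (vekubug)
  ⇒ as a loan: vekubug
Hilenu 'eovug' matches the inherited outcome exactly, so it is an inherited cognate, not a loan.

inherited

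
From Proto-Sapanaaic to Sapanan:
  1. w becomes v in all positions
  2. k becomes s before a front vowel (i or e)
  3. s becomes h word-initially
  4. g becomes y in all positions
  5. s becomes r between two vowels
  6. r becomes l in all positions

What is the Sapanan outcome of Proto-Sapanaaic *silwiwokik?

hilvivolik

Sapanan: start from *silwiwokik.
  rule 1 (unconditioned shift): silwiwokik → silvivokik
  rule 2 (palatalisation): silvivokik → silvivosik
  rule 3 (debuccalisation): silvivosik → hilvivosik
  rule 4: no change — hilvivosik
  rule 5 (rhotacism): hilvivosik → hilvivorik
  rule 6 (unconditioned shift): hilvivorik → hilvivolik
  ⇒ Sapanan hilvivolik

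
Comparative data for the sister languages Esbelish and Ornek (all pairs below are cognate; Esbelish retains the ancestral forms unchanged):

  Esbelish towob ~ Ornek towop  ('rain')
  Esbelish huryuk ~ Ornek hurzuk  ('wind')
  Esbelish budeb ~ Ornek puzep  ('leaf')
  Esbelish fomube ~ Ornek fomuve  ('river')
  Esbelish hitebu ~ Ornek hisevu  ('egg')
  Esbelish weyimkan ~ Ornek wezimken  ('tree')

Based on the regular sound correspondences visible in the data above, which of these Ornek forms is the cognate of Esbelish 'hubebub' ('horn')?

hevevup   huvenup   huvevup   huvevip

fomube ~ fomuve — Esbelish b corresponds to Ornek v between vowels (before a front vowel).
hitebu ~ hisevu — Esbelish b corresponds to Ornek v between vowels (before a back vowel).
towob ~ towop, budeb ~ puzep — Esbelish b corresponds to Ornek p word-finally.
Applying these to Esbelish 'hubebub':
  hubebub → huvebub   (b→v between vowels (before a front vowel))
  huvebub → huvevub   (b→v between vowels (before a back vowel))
  huvevub → huvevup   (b→p word-finally)
So the Ornek cognate is 'huvevup'.

huvevup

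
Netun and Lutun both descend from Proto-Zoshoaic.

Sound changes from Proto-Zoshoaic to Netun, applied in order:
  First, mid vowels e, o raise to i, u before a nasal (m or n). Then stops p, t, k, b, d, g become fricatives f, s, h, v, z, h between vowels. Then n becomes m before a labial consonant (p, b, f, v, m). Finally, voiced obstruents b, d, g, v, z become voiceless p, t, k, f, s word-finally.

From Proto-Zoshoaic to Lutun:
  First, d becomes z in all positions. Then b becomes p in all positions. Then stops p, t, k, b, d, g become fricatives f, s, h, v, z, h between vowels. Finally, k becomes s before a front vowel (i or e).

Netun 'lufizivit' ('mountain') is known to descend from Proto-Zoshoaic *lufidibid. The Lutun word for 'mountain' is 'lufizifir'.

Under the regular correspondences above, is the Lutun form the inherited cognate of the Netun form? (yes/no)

Derive the expected Lutun reflex of *lufidibid:
Lutun: *lufidibid
  lufidibid → lufizibiz   [unconditioned shift]
  lufizibiz → lufizipiz   [unconditioned shift]
  lufizipiz → lufizifiz   [intervocalic lenition]
  lufizifiz (rule 4 does not apply)
  giving Lutun lufizifiz.
The regular Lutun reflex would be 'lufizifiz', but the attested form is 'lufizifir'. The correspondence is irregular, so they are not cognates (the Lutun form has a different source).

no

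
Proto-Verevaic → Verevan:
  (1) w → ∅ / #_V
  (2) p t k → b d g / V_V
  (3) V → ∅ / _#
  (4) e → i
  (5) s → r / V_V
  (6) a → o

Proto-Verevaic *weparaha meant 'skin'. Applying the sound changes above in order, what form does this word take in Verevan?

Verevan: start from *weparaha.
  rule 1 (glide loss): weparaha → eparaha
  rule 2 (intervocalic voicing): eparaha → ebaraha
  rule 3 (apocope): ebaraha → ebarah
  rule 4 (vowel merger): ebarah → ibarah
  rule 5: no change — ibarah
  rule 6 (vowel merger): ibarah → iboroh
  ⇒ Verevan iboroh

iboroh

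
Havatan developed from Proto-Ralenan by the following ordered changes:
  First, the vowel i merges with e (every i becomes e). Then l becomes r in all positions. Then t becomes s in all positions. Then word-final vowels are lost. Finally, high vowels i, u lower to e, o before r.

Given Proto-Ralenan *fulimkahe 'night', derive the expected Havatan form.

foremkah

Havatan: *fulimkahe
  fulimkahe → fulemkahe   [vowel merger]
  fulemkahe → furemkahe   [unconditioned shift]
  furemkahe (rule 3 does not apply)
  furemkahe → furemkah   [apocope]
  furemkah → foremkah   [pre-rhotic lowering]
  giving Havatan foremkah.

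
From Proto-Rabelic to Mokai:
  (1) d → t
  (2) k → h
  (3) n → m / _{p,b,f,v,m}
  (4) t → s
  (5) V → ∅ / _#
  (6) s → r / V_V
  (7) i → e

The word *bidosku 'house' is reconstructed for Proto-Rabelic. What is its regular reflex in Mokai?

Mokai: start from *bidosku.
  rule 1 (unconditioned shift): bidosku → bitosku
  rule 2 (unconditioned shift): bitosku → bitoshu
  rule 3: no change — bitoshu
  rule 4 (unconditioned shift): bitoshu → bisoshu
  rule 5 (apocope): bisoshu → bisosh
  rule 6 (rhotacism): bisosh → birosh
  rule 7 (vowel merger): birosh → berosh
  ⇒ Mokai berosh

berosh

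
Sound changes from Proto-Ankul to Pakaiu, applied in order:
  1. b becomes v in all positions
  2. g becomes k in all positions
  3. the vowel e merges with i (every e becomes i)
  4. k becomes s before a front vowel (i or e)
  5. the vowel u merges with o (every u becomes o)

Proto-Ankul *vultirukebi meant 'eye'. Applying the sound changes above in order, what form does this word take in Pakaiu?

voltirosivi

Pakaiu: *vultirukebi
  vultirukebi → vultirukevi   [unconditioned shift]
  vultirukevi (rule 2 does not apply)
  vultirukevi → vultirukivi   [vowel merger]
  vultirukivi → vultirusivi   [palatalisation]
  vultirusivi → voltirosivi   [vowel merger]
  giving Pakaiu voltirosivi.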